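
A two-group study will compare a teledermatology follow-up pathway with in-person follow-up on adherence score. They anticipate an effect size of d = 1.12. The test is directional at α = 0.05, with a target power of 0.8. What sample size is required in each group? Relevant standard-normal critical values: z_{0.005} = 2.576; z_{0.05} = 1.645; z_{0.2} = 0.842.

n = 10 per group

For two independent groups with equal n: n = 2·((z_{α} + z_β) / d)².
z_{α} + z_β = 1.645 + 0.842 = 2.487.
n = 2 × (2.487 / 1.12)² = 2 × 2.221² = 2 × 4.93 = 9.9.
Round up to the next whole participant.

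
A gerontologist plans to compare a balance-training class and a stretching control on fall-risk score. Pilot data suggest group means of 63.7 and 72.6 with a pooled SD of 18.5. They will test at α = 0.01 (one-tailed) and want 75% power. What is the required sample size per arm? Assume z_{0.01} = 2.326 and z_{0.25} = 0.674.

n = 78 per group

Cohen's d = |M₁ − M₂| / SD_pooled = |63.7 − 72.6| / 18.5 = 8.9 / 18.5 = 0.481.
For two independent groups with equal n: n = 2·((z_{α} + z_β) / d)².
z_{α} + z_β = 2.326 + 0.674 = 3.000.
n = 2 × (3.000 / 0.481)² = 2 × 6.237² = 2 × 38.90 = 77.8.
Round up to the next whole participant.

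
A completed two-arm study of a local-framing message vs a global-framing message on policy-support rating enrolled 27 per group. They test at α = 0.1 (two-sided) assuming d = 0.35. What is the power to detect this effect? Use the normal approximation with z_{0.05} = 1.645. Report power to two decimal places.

For two equal groups, power = Φ(d·√(n/2) − z_{α/2}).
d·√(n/2) = 0.35 × √(27/2) = 0.35 × 3.674 = 1.286.
z_β = 1.286 − 1.645 = -0.359.
Power = Φ(-0.359) = 0.360.

power ≈ 0.36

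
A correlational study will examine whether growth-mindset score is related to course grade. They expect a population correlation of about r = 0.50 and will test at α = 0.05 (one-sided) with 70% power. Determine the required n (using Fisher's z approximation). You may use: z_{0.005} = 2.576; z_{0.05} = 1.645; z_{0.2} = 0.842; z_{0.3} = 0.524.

Fisher's z: C = ½·ln((1+r)/(1−r)) = ½·ln(3.0000) = 0.5493.
n = ((z_{α} + z_β)/C)² + 3.
(1.645 + 0.524) / 0.5493 = 2.169 / 0.5493 = 3.949.
n = 3.949² + 3 = 15.59 + 3 = 18.6.
Round up.

n = 19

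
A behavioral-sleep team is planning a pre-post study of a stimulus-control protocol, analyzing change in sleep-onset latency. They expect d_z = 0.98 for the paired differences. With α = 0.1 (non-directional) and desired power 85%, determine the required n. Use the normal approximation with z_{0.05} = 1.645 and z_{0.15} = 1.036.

n = 8 pairs

For a paired (one-sample on differences) test: n = ((z_{α/2} + z_β) / d)².
z_{α/2} + z_β = 1.645 + 1.036 = 2.681.
n = (2.681 / 0.98)² = 2.736² = 7.48.
Round up.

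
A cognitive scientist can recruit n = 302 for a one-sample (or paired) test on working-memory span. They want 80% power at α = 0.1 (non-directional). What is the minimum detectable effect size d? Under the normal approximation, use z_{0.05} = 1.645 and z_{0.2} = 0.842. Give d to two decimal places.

For a single sample (or paired design) of n = 302: d_min = (z_{α/2} + z_β)/√n.
z-sum = 1.645 + 0.842 = 2.487.
d_min = 2.487 / √302 = 2.487 / 17.378 = 0.143.

d_min ≈ 0.14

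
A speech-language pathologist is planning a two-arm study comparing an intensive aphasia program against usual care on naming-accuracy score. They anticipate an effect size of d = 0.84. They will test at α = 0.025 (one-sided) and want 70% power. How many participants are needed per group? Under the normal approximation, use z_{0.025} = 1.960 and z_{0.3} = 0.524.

n = 18 per group

For two independent groups with equal n: n = 2·((z_{α} + z_β) / d)².
z_{α} + z_β = 1.960 + 0.524 = 2.484.
n = 2 × (2.484 / 0.84)² = 2 × 2.957² = 2 × 8.74 = 17.5.
Round up to the next whole participant.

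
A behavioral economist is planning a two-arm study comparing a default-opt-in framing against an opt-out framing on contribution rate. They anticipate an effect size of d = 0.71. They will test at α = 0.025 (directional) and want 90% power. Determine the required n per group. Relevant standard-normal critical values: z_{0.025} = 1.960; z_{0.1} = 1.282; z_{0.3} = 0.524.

For two independent groups with equal n: n = 2·((z_{α} + z_β) / d)².
z_{α} + z_β = 1.960 + 1.282 = 3.242.
n = 2 × (3.242 / 0.71)² = 2 × 4.566² = 2 × 20.85 = 41.7.
Round up to the next whole participant.

n = 42 per group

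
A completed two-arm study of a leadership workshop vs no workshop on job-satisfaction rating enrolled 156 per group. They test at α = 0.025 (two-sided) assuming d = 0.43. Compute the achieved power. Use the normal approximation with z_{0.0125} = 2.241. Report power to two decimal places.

For two equal groups, power = Φ(d·√(n/2) − z_{α/2}).
d·√(n/2) = 0.43 × √(156/2) = 0.43 × 8.832 = 3.798.
z_β = 3.798 − 2.241 = 1.557.
Power = Φ(1.557) = 0.940.

power ≈ 0.94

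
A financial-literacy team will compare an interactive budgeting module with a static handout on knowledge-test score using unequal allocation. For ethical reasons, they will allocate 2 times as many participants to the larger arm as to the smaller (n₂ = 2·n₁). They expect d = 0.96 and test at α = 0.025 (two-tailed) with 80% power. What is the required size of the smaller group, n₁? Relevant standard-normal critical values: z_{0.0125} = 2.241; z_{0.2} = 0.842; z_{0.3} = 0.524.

With allocation ratio k = n₂/n₁ = 2, Var(x̄₁−x̄₂) = σ²(1/n₁ + 1/(k·n₁)) = σ²·(k+1)/(k·n₁).
So n₁ = (1 + 1/k)·((z_{α/2} + z_β)/d)² = 1.500 × (3.083/0.96)².
n₁ = 1.500 × 10.31 = 15.5.
Round up: n₁ = 16, giving n₂ = 2 × 16 = 32.

n₁ = 16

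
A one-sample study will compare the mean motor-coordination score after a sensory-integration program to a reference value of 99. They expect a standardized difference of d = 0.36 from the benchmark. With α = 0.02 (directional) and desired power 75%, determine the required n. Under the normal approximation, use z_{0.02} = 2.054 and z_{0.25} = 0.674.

For a one-sample test: n = ((z_{α} + z_β) / d)².
z_{α} + z_β = 2.054 + 0.674 = 2.728.
n = (2.728 / 0.36)² = 7.578² = 57.42.
Round up.

n = 58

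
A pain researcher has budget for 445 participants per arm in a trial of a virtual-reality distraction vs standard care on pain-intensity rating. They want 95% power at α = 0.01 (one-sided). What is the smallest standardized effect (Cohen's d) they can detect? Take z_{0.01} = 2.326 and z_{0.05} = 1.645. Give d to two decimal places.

For two independent groups of n = 445 each: d_min = (z_{α} + z_β)·√(2/n).
z-sum = 2.326 + 1.645 = 3.971.
d_min = 3.971 × √(2/445) = 3.971 × 0.0670 = 0.266.

d_min ≈ 0.27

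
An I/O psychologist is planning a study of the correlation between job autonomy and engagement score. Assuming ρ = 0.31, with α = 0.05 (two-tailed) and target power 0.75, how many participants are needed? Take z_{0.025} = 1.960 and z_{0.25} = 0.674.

Fisher's z: C = ½·ln((1+r)/(1−r)) = ½·ln(1.8986) = 0.3205.
n = ((z_{α/2} + z_β)/C)² + 3.
(1.960 + 0.674) / 0.3205 = 2.634 / 0.3205 = 8.218.
n = 8.218² + 3 = 67.54 + 3 = 70.5.
Round up.

n = 71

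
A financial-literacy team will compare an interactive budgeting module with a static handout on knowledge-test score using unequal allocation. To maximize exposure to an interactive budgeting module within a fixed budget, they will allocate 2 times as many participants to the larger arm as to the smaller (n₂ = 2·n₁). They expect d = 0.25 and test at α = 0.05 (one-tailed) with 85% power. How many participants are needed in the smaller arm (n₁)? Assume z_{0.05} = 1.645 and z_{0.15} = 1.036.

n₁ = 173

With allocation ratio k = n₂/n₁ = 2, Var(x̄₁−x̄₂) = σ²(1/n₁ + 1/(k·n₁)) = σ²·(k+1)/(k·n₁).
So n₁ = (1 + 1/k)·((z_{α} + z_β)/d)² = 1.500 × (2.681/0.25)².
n₁ = 1.500 × 115.00 = 172.5.
Round up: n₁ = 173, giving n₂ = 2 × 173 = 346.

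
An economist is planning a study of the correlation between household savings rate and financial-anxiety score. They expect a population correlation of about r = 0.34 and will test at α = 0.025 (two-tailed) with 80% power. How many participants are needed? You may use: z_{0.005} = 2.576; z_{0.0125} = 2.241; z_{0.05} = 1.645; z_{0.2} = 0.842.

n = 79

Fisher's z: C = ½·ln((1+r)/(1−r)) = ½·ln(2.0303) = 0.3541.
n = ((z_{α/2} + z_β)/C)² + 3.
(2.241 + 0.842) / 0.3541 = 3.083 / 0.3541 = 8.707.
n = 8.707² + 3 = 75.80 + 3 = 78.8.
Round up.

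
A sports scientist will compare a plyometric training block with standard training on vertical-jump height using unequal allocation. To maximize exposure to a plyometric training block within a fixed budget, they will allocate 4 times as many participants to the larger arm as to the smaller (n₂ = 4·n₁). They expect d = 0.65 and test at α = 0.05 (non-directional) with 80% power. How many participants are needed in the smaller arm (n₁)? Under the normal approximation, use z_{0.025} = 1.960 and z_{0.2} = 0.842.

With allocation ratio k = n₂/n₁ = 4, Var(x̄₁−x̄₂) = σ²(1/n₁ + 1/(k·n₁)) = σ²·(k+1)/(k·n₁).
So n₁ = (1 + 1/k)·((z_{α/2} + z_β)/d)² = 1.250 × (2.802/0.65)².
n₁ = 1.250 × 18.58 = 23.2.
Round up: n₁ = 24, giving n₂ = 4 × 24 = 96.

n₁ = 24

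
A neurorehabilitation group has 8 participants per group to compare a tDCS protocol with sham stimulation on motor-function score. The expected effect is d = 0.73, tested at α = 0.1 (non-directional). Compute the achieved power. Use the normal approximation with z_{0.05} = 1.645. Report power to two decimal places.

For two equal groups, power = Φ(d·√(n/2) − z_{α/2}).
d·√(n/2) = 0.73 × √(8/2) = 0.73 × 2.000 = 1.460.
z_β = 1.460 − 1.645 = -0.185.
Power = Φ(-0.185) = 0.427.

power ≈ 0.43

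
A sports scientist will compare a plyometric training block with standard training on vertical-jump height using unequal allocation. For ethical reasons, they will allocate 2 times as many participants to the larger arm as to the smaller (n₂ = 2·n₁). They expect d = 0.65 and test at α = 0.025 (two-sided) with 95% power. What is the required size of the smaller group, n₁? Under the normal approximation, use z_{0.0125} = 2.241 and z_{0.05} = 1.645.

n₁ = 54

With allocation ratio k = n₂/n₁ = 2, Var(x̄₁−x̄₂) = σ²(1/n₁ + 1/(k·n₁)) = σ²·(k+1)/(k·n₁).
So n₁ = (1 + 1/k)·((z_{α/2} + z_β)/d)² = 1.500 × (3.886/0.65)².
n₁ = 1.500 × 35.74 = 53.6.
Round up: n₁ = 54, giving n₂ = 2 × 54 = 108.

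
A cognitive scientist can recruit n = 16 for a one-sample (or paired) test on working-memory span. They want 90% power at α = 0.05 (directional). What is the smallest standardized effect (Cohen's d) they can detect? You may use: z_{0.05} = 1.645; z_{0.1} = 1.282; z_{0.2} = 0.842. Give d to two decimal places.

For a single sample (or paired design) of n = 16: d_min = (z_{α} + z_β)/√n.
z-sum = 1.645 + 1.282 = 2.927.
d_min = 2.927 / √16 = 2.927 / 4.000 = 0.732.

d_min ≈ 0.73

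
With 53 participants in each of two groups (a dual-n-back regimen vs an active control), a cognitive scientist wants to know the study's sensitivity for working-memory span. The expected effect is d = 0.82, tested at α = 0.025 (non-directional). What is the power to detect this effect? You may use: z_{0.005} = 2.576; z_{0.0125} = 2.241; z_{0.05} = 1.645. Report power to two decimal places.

power ≈ 0.98

For two equal groups, power = Φ(d·√(n/2) − z_{α/2}).
d·√(n/2) = 0.82 × √(53/2) = 0.82 × 5.148 = 4.221.
z_β = 4.221 − 2.241 = 1.980.
Power = Φ(1.980) = 0.976.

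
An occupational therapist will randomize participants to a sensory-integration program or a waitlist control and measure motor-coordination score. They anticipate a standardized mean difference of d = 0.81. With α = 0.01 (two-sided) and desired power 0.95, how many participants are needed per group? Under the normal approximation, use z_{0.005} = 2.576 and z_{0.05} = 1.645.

n = 55 per group

For two independent groups with equal n: n = 2·((z_{α/2} + z_β) / d)².
z_{α/2} + z_β = 2.576 + 1.645 = 4.221.
n = 2 × (4.221 / 0.81)² = 2 × 5.211² = 2 × 27.16 = 54.3.
Round up to the next whole participant.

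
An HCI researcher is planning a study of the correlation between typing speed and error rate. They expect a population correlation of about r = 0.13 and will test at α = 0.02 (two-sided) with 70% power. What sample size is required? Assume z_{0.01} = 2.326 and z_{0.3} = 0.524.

Fisher's z: C = ½·ln((1+r)/(1−r)) = ½·ln(1.2989) = 0.1307.
n = ((z_{α/2} + z_β)/C)² + 3.
(2.326 + 0.524) / 0.1307 = 2.850 / 0.1307 = 21.806.
n = 21.806² + 3 = 475.49 + 3 = 478.5.
Round up.

n = 479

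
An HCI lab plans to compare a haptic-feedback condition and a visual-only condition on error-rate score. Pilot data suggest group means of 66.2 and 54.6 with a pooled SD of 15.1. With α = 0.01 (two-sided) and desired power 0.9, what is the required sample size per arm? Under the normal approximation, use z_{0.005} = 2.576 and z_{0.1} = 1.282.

n = 51 per group

Cohen's d = |M₁ − M₂| / SD_pooled = |66.2 − 54.6| / 15.1 = 11.6 / 15.1 = 0.768.
For two independent groups with equal n: n = 2·((z_{α/2} + z_β) / d)².
z_{α/2} + z_β = 2.576 + 1.282 = 3.858.
n = 2 × (3.858 / 0.768)² = 2 × 5.023² = 2 × 25.23 = 50.5.
Round up to the next whole participant.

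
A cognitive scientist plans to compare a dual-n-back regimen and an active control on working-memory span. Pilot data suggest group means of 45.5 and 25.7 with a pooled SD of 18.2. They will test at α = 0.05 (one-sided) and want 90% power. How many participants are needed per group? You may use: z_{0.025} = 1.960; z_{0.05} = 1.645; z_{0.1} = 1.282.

Cohen's d = |M₁ − M₂| / SD_pooled = |45.5 − 25.7| / 18.2 = 19.8 / 18.2 = 1.088.
For two independent groups with equal n: n = 2·((z_{α} + z_β) / d)².
z_{α} + z_β = 1.645 + 1.282 = 2.927.
n = 2 × (2.927 / 1.088)² = 2 × 2.690² = 2 × 7.24 = 14.5.
Round up to the next whole participant.

n = 15 per group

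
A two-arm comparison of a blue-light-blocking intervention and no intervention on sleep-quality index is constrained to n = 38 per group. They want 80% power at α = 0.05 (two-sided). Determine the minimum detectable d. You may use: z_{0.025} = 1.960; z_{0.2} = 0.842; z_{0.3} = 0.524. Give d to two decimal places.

For two independent groups of n = 38 each: d_min = (z_{α/2} + z_β)·√(2/n).
z-sum = 1.960 + 0.842 = 2.802.
d_min = 2.802 × √(2/38) = 2.802 × 0.2294 = 0.643.

d_min ≈ 0.64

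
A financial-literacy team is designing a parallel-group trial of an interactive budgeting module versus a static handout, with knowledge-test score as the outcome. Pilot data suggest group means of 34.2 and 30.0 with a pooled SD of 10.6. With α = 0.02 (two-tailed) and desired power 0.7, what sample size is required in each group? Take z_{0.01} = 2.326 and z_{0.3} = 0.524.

Cohen's d = |M₁ − M₂| / SD_pooled = |34.2 − 30.0| / 10.6 = 4.2 / 10.6 = 0.396.
For two independent groups with equal n: n = 2·((z_{α/2} + z_β) / d)².
z_{α/2} + z_β = 2.326 + 0.524 = 2.850.
n = 2 × (2.850 / 0.396)² = 2 × 7.197² = 2 × 51.80 = 103.6.
Round up to the next whole participant.

n = 104 per group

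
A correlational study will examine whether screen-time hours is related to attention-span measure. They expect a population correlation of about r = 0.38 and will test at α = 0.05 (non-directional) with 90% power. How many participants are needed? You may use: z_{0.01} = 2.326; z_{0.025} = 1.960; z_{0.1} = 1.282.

Fisher's z: C = ½·ln((1+r)/(1−r)) = ½·ln(2.2258) = 0.4001.
n = ((z_{α/2} + z_β)/C)² + 3.
(1.960 + 1.282) / 0.4001 = 3.242 / 0.4001 = 8.103.
n = 8.103² + 3 = 65.66 + 3 = 68.7.
Round up.

n = 69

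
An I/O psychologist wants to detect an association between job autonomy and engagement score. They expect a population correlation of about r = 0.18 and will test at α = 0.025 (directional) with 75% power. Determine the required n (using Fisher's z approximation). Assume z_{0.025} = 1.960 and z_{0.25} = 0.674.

n = 213

Fisher's z: C = ½·ln((1+r)/(1−r)) = ½·ln(1.4390) = 0.1820.
n = ((z_{α} + z_β)/C)² + 3.
(1.960 + 0.674) / 0.1820 = 2.634 / 0.1820 = 14.473.
n = 14.473² + 3 = 209.45 + 3 = 212.5.
Round up.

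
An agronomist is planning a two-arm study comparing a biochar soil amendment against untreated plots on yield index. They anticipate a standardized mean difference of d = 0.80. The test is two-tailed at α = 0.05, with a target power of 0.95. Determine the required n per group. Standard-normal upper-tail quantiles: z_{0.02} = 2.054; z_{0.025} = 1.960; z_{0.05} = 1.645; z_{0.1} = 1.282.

For two independent groups with equal n: n = 2·((z_{α/2} + z_β) / d)².
z_{α/2} + z_β = 1.960 + 1.645 = 3.605.
n = 2 × (3.605 / 0.80)² = 2 × 4.506² = 2 × 20.31 = 40.6.
Round up to the next whole participant.

n = 41 per group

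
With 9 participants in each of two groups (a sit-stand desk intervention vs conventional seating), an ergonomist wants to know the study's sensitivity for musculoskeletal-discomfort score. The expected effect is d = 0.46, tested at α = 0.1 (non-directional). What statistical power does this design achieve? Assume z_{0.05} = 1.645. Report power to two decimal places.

For two equal groups, power = Φ(d·√(n/2) − z_{α/2}).
d·√(n/2) = 0.46 × √(9/2) = 0.46 × 2.121 = 0.976.
z_β = 0.976 − 1.645 = -0.669.
Power = Φ(-0.669) = 0.252.

power ≈ 0.25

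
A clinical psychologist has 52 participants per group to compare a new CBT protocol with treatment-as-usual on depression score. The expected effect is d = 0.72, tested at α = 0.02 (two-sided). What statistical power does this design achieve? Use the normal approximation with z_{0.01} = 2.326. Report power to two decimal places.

power ≈ 0.91

For two equal groups, power = Φ(d·√(n/2) − z_{α/2}).
d·√(n/2) = 0.72 × √(52/2) = 0.72 × 5.099 = 3.671.
z_β = 3.671 − 2.326 = 1.345.
Power = Φ(1.345) = 0.911.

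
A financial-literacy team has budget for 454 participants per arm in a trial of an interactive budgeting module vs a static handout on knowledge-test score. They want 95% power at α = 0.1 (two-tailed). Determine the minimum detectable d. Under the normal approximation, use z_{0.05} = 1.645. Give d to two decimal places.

d_min ≈ 0.22

For two independent groups of n = 454 each: d_min = (z_{α/2} + z_β)·√(2/n).
z-sum = 1.645 + 1.645 = 3.290.
d_min = 3.290 × √(2/454) = 3.290 × 0.0664 = 0.218.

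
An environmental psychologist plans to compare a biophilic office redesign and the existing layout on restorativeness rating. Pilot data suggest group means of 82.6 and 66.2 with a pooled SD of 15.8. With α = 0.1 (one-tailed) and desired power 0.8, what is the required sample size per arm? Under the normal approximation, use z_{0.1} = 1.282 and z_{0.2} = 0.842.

n = 9 per group

Cohen's d = |M₁ − M₂| / SD_pooled = |82.6 − 66.2| / 15.8 = 16.4 / 15.8 = 1.038.
For two independent groups with equal n: n = 2·((z_{α} + z_β) / d)².
z_{α} + z_β = 1.282 + 0.842 = 2.124.
n = 2 × (2.124 / 1.038)² = 2 × 2.046² = 2 × 4.19 = 8.4.
Round up to the next whole participant.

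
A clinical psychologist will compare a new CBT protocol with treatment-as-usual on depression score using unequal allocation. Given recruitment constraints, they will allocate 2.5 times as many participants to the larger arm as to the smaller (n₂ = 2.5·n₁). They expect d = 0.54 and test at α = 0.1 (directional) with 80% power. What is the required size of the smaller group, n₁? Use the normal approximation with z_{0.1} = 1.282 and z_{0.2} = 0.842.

With allocation ratio k = n₂/n₁ = 2.5, Var(x̄₁−x̄₂) = σ²(1/n₁ + 1/(k·n₁)) = σ²·(k+1)/(k·n₁).
So n₁ = (1 + 1/k)·((z_{α} + z_β)/d)² = 1.400 × (2.124/0.54)².
n₁ = 1.400 × 15.47 = 21.7.
Round up: n₁ = 22, giving n₂ = 2.5 × 22 = 55.

n₁ = 22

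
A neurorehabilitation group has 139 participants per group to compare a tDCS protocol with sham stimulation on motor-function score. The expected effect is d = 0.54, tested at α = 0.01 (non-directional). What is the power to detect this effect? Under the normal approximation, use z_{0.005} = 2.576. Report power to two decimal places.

For two equal groups, power = Φ(d·√(n/2) − z_{α/2}).
d·√(n/2) = 0.54 × √(139/2) = 0.54 × 8.337 = 4.502.
z_β = 4.502 − 2.576 = 1.926.
Power = Φ(1.926) = 0.973.

power ≈ 0.97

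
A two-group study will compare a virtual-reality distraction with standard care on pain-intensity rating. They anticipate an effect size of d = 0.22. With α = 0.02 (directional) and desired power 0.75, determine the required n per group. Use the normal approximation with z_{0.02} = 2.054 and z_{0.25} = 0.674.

n = 308 per group

For two independent groups with equal n: n = 2·((z_{α} + z_β) / d)².
z_{α} + z_β = 2.054 + 0.674 = 2.728.
n = 2 × (2.728 / 0.22)² = 2 × 12.400² = 2 × 153.76 = 307.5.
Round up to the next whole participant.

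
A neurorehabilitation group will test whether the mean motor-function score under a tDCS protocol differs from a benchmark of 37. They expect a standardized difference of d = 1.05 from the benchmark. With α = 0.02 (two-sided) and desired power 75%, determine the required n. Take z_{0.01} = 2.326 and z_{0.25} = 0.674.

n = 9

For a one-sample test: n = ((z_{α/2} + z_β) / d)².
z_{α/2} + z_β = 2.326 + 0.674 = 3.000.
n = (3.000 / 1.05)² = 2.857² = 8.16.
Round up.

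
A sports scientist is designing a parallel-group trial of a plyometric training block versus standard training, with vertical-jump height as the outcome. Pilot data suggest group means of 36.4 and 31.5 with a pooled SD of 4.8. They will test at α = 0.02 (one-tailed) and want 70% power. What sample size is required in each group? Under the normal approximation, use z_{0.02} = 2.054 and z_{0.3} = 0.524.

n = 13 per group

Cohen's d = |M₁ − M₂| / SD_pooled = |36.4 − 31.5| / 4.8 = 4.9 / 4.8 = 1.021.
For two independent groups with equal n: n = 2·((z_{α} + z_β) / d)².
z_{α} + z_β = 2.054 + 0.524 = 2.578.
n = 2 × (2.578 / 1.021)² = 2 × 2.525² = 2 × 6.38 = 12.8.
Round up to the next whole participant.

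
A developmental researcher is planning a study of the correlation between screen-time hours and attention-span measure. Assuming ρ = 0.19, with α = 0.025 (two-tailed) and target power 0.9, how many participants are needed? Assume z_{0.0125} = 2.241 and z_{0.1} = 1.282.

Fisher's z: C = ½·ln((1+r)/(1−r)) = ½·ln(1.4691) = 0.1923.
n = ((z_{α/2} + z_β)/C)² + 3.
(2.241 + 1.282) / 0.1923 = 3.523 / 0.1923 = 18.320.
n = 18.320² + 3 = 335.63 + 3 = 338.6.
Round up.

n = 339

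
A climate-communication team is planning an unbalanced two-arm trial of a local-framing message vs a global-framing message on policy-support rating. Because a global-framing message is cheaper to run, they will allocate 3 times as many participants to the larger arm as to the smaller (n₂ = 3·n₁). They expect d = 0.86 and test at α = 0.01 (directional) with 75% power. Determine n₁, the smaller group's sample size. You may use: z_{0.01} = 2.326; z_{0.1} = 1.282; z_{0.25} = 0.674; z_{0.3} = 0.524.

n₁ = 17

With allocation ratio k = n₂/n₁ = 3, Var(x̄₁−x̄₂) = σ²(1/n₁ + 1/(k·n₁)) = σ²·(k+1)/(k·n₁).
So n₁ = (1 + 1/k)·((z_{α} + z_β)/d)² = 1.333 × (3.000/0.86)².
n₁ = 1.333 × 12.17 = 16.2.
Round up: n₁ = 17, giving n₂ = 3 × 17 = 51.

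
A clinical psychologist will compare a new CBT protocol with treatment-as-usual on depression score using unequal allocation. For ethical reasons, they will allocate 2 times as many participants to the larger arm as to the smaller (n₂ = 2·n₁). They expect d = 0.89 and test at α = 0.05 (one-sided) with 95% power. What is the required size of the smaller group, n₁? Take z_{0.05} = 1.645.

n₁ = 21

With allocation ratio k = n₂/n₁ = 2, Var(x̄₁−x̄₂) = σ²(1/n₁ + 1/(k·n₁)) = σ²·(k+1)/(k·n₁).
So n₁ = (1 + 1/k)·((z_{α} + z_β)/d)² = 1.500 × (3.290/0.89)².
n₁ = 1.500 × 13.67 = 20.5.
Round up: n₁ = 21, giving n₂ = 2 × 21 = 42.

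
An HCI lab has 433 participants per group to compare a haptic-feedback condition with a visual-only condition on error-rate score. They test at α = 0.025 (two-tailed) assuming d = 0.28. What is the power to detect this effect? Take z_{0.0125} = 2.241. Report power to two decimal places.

For two equal groups, power = Φ(d·√(n/2) − z_{α/2}).
d·√(n/2) = 0.28 × √(433/2) = 0.28 × 14.714 = 4.120.
z_β = 4.120 − 2.241 = 1.879.
Power = Φ(1.879) = 0.970.

power ≈ 0.97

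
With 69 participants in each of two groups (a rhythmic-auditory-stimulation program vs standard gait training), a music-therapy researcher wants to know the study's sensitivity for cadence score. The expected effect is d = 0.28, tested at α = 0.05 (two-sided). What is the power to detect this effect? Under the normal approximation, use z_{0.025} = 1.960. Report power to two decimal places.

For two equal groups, power = Φ(d·√(n/2) − z_{α/2}).
d·√(n/2) = 0.28 × √(69/2) = 0.28 × 5.874 = 1.645.
z_β = 1.645 − 1.960 = -0.315.
Power = Φ(-0.315) = 0.376.

power ≈ 0.38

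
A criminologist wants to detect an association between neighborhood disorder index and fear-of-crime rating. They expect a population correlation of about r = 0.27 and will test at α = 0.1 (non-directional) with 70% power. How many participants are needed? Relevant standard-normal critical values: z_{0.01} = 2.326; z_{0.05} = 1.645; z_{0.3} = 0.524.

Fisher's z: C = ½·ln((1+r)/(1−r)) = ½·ln(1.7397) = 0.2769.
n = ((z_{α/2} + z_β)/C)² + 3.
(1.645 + 0.524) / 0.2769 = 2.169 / 0.2769 = 7.833.
n = 7.833² + 3 = 61.36 + 3 = 64.4.
Round up.

n = 65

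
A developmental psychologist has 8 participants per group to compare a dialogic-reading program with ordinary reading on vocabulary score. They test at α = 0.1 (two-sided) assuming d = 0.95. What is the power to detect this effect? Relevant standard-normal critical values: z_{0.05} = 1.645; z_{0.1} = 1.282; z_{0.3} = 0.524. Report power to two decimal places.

power ≈ 0.60

For two equal groups, power = Φ(d·√(n/2) − z_{α/2}).
d·√(n/2) = 0.95 × √(8/2) = 0.95 × 2.000 = 1.900.
z_β = 1.900 − 1.645 = 0.255.
Power = Φ(0.255) = 0.601.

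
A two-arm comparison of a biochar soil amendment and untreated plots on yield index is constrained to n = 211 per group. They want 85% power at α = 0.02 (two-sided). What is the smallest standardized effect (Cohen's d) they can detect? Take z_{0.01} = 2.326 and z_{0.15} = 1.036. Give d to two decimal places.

d_min ≈ 0.33

For two independent groups of n = 211 each: d_min = (z_{α/2} + z_β)·√(2/n).
z-sum = 2.326 + 1.036 = 3.362.
d_min = 3.362 × √(2/211) = 3.362 × 0.0974 = 0.327.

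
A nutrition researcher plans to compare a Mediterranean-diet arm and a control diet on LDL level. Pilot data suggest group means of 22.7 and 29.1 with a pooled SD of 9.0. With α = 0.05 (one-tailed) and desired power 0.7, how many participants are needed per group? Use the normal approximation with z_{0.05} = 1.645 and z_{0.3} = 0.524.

n = 19 per group

Cohen's d = |M₁ − M₂| / SD_pooled = |22.7 − 29.1| / 9.0 = 6.4 / 9.0 = 0.711.
For two independent groups with equal n: n = 2·((z_{α} + z_β) / d)².
z_{α} + z_β = 1.645 + 0.524 = 2.169.
n = 2 × (2.169 / 0.711)² = 2 × 3.051² = 2 × 9.31 = 18.6.
Round up to the next whole participant.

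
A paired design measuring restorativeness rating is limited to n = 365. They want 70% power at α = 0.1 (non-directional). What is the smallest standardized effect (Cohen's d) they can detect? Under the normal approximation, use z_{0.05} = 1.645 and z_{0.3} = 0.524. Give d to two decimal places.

d_min ≈ 0.11

For a single sample (or paired design) of n = 365: d_min = (z_{α/2} + z_β)/√n.
z-sum = 1.645 + 0.524 = 2.169.
d_min = 2.169 / √365 = 2.169 / 19.105 = 0.114.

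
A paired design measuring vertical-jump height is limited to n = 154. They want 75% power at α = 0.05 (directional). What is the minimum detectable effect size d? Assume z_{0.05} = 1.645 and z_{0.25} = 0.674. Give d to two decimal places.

d_min ≈ 0.19

For a single sample (or paired design) of n = 154: d_min = (z_{α} + z_β)/√n.
z-sum = 1.645 + 0.674 = 2.319.
d_min = 2.319 / √154 = 2.319 / 12.410 = 0.187.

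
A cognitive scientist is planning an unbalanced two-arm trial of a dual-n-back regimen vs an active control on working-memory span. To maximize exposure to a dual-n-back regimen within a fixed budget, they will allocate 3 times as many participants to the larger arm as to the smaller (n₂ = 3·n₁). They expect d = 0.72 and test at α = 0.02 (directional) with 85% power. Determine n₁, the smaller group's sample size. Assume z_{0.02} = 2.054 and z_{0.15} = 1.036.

n₁ = 25

With allocation ratio k = n₂/n₁ = 3, Var(x̄₁−x̄₂) = σ²(1/n₁ + 1/(k·n₁)) = σ²·(k+1)/(k·n₁).
So n₁ = (1 + 1/k)·((z_{α} + z_β)/d)² = 1.333 × (3.090/0.72)².
n₁ = 1.333 × 18.42 = 24.6.
Round up: n₁ = 25, giving n₂ = 3 × 25 = 75.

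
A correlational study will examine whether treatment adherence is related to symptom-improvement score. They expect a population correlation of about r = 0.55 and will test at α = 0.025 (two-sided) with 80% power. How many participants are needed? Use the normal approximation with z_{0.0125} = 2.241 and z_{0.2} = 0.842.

n = 28

Fisher's z: C = ½·ln((1+r)/(1−r)) = ½·ln(3.4444) = 0.6184.
n = ((z_{α/2} + z_β)/C)² + 3.
(2.241 + 0.842) / 0.6184 = 3.083 / 0.6184 = 4.985.
n = 4.985² + 3 = 24.85 + 3 = 27.9.
Round up.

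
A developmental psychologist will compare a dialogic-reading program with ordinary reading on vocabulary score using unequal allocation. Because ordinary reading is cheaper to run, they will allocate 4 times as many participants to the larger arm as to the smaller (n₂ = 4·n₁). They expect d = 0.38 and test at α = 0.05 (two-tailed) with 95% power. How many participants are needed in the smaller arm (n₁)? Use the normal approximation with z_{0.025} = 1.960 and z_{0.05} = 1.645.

n₁ = 113

With allocation ratio k = n₂/n₁ = 4, Var(x̄₁−x̄₂) = σ²(1/n₁ + 1/(k·n₁)) = σ²·(k+1)/(k·n₁).
So n₁ = (1 + 1/k)·((z_{α/2} + z_β)/d)² = 1.250 × (3.605/0.38)².
n₁ = 1.250 × 90.00 = 112.5.
Round up: n₁ = 113, giving n₂ = 4 × 113 = 452.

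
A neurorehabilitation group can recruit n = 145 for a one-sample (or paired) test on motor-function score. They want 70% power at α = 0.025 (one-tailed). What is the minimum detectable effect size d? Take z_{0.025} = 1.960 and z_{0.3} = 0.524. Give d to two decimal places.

For a single sample (or paired design) of n = 145: d_min = (z_{α} + z_β)/√n.
z-sum = 1.960 + 0.524 = 2.484.
d_min = 2.484 / √145 = 2.484 / 12.042 = 0.206.

d_min ≈ 0.21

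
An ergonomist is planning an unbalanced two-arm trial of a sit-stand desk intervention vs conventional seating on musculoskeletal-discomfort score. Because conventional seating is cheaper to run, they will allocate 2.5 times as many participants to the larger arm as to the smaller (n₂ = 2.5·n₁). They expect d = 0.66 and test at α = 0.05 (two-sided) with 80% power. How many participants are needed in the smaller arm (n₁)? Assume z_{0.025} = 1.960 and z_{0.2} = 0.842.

n₁ = 26

With allocation ratio k = n₂/n₁ = 2.5, Var(x̄₁−x̄₂) = σ²(1/n₁ + 1/(k·n₁)) = σ²·(k+1)/(k·n₁).
So n₁ = (1 + 1/k)·((z_{α/2} + z_β)/d)² = 1.400 × (2.802/0.66)².
n₁ = 1.400 × 18.02 = 25.2.
Round up: n₁ = 26, giving n₂ = 2.5 × 26 = 65.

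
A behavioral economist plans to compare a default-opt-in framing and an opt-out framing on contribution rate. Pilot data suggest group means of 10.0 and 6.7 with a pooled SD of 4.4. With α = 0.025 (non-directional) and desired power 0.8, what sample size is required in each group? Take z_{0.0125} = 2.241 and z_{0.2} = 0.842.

Cohen's d = |M₁ − M₂| / SD_pooled = |10.0 − 6.7| / 4.4 = 3.3 / 4.4 = 0.750.
For two independent groups with equal n: n = 2·((z_{α/2} + z_β) / d)².
z_{α/2} + z_β = 2.241 + 0.842 = 3.083.
n = 2 × (3.083 / 0.750)² = 2 × 4.111² = 2 × 16.90 = 33.8.
Round up to the next whole participant.

n = 34 per group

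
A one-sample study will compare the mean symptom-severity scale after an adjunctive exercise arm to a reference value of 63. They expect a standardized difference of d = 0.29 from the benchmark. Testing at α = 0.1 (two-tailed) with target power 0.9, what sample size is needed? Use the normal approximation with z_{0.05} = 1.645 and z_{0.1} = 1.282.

For a one-sample test: n = ((z_{α/2} + z_β) / d)².
z_{α/2} + z_β = 1.645 + 1.282 = 2.927.
n = (2.927 / 0.29)² = 10.093² = 101.87.
Round up.

n = 102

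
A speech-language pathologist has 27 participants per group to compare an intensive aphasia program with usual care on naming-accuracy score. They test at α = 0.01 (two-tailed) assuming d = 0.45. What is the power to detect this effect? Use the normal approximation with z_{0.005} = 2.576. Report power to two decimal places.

For two equal groups, power = Φ(d·√(n/2) − z_{α/2}).
d·√(n/2) = 0.45 × √(27/2) = 0.45 × 3.674 = 1.653.
z_β = 1.653 − 2.576 = -0.923.
Power = Φ(-0.923) = 0.178.

power ≈ 0.18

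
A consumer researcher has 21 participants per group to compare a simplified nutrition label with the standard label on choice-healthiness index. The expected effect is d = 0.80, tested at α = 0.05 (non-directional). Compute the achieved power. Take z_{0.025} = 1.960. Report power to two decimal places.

power ≈ 0.74

For two equal groups, power = Φ(d·√(n/2) − z_{α/2}).
d·√(n/2) = 0.80 × √(21/2) = 0.80 × 3.240 = 2.592.
z_β = 2.592 − 1.960 = 0.632.
Power = Φ(0.632) = 0.736.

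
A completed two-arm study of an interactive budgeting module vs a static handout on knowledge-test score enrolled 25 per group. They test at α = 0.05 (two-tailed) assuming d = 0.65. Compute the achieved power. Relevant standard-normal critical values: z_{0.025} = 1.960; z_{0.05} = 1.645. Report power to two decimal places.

For two equal groups, power = Φ(d·√(n/2) − z_{α/2}).
d·√(n/2) = 0.65 × √(25/2) = 0.65 × 3.536 = 2.298.
z_β = 2.298 − 1.960 = 0.338.
Power = Φ(0.338) = 0.632.

power ≈ 0.63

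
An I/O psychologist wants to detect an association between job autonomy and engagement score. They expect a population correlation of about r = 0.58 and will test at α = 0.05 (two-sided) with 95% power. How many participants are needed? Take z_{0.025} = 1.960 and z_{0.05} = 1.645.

Fisher's z: C = ½·ln((1+r)/(1−r)) = ½·ln(3.7619) = 0.6625.
n = ((z_{α/2} + z_β)/C)² + 3.
(1.960 + 1.645) / 0.6625 = 3.605 / 0.6625 = 5.442.
n = 5.442² + 3 = 29.61 + 3 = 32.6.
Round up.

n = 33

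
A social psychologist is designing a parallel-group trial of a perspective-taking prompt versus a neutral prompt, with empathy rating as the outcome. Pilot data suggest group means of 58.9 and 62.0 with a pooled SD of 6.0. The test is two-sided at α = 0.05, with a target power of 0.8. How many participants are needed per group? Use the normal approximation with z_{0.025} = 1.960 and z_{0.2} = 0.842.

n = 59 per group

Cohen's d = |M₁ − M₂| / SD_pooled = |58.9 − 62.0| / 6.0 = 3.1 / 6.0 = 0.517.
For two independent groups with equal n: n = 2·((z_{α/2} + z_β) / d)².
z_{α/2} + z_β = 1.960 + 0.842 = 2.802.
n = 2 × (2.802 / 0.517)² = 2 × 5.420² = 2 × 29.37 = 58.7.
Round up to the next whole participant.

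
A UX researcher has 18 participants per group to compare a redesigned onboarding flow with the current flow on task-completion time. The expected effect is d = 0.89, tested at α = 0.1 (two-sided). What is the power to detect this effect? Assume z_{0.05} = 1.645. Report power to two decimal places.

For two equal groups, power = Φ(d·√(n/2) − z_{α/2}).
d·√(n/2) = 0.89 × √(18/2) = 0.89 × 3.000 = 2.670.
z_β = 2.670 − 1.645 = 1.025.
Power = Φ(1.025) = 0.847.

power ≈ 0.85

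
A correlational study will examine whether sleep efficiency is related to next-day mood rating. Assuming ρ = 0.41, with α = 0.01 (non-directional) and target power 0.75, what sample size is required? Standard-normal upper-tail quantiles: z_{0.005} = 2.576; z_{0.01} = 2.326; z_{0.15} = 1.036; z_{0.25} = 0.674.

n = 59

Fisher's z: C = ½·ln((1+r)/(1−r)) = ½·ln(2.3898) = 0.4356.
n = ((z_{α/2} + z_β)/C)² + 3.
(2.576 + 0.674) / 0.4356 = 3.250 / 0.4356 = 7.461.
n = 7.461² + 3 = 55.67 + 3 = 58.7.
Round up.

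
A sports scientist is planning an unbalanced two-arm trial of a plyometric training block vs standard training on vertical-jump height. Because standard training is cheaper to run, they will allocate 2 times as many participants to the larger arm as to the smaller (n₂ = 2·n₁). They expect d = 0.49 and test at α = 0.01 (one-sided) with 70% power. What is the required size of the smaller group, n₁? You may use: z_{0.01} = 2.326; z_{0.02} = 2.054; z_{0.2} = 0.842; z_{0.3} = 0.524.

With allocation ratio k = n₂/n₁ = 2, Var(x̄₁−x̄₂) = σ²(1/n₁ + 1/(k·n₁)) = σ²·(k+1)/(k·n₁).
So n₁ = (1 + 1/k)·((z_{α} + z_β)/d)² = 1.500 × (2.850/0.49)².
n₁ = 1.500 × 33.83 = 50.7.
Round up: n₁ = 51, giving n₂ = 2 × 51 = 102.

n₁ = 51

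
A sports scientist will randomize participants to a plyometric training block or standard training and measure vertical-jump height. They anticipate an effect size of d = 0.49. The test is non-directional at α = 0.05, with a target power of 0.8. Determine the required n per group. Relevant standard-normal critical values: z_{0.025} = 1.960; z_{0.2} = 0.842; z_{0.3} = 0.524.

For two independent groups with equal n: n = 2·((z_{α/2} + z_β) / d)².
z_{α/2} + z_β = 1.960 + 0.842 = 2.802.
n = 2 × (2.802 / 0.49)² = 2 × 5.718² = 2 × 32.70 = 65.4.
Round up to the next whole participant.

n = 66 per group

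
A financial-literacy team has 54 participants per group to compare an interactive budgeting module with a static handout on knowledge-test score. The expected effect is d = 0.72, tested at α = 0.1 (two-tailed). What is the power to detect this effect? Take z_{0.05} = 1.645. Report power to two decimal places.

For two equal groups, power = Φ(d·√(n/2) − z_{α/2}).
d·√(n/2) = 0.72 × √(54/2) = 0.72 × 5.196 = 3.741.
z_β = 3.741 − 1.645 = 2.096.
Power = Φ(2.096) = 0.982.

power ≈ 0.98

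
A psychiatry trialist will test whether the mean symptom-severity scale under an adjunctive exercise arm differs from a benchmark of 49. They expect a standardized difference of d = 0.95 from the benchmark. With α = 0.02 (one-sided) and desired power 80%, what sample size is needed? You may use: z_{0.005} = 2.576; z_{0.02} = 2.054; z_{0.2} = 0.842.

n = 10

For a one-sample test: n = ((z_{α} + z_β) / d)².
z_{α} + z_β = 2.054 + 0.842 = 2.896.
n = (2.896 / 0.95)² = 3.048² = 9.29.
Round up.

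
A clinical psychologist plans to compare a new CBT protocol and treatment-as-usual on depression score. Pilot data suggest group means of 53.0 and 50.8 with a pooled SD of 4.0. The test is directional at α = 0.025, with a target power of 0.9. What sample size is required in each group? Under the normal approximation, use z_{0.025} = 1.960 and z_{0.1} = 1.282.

n = 70 per group

Cohen's d = |M₁ − M₂| / SD_pooled = |53.0 − 50.8| / 4.0 = 2.2 / 4.0 = 0.550.
For two independent groups with equal n: n = 2·((z_{α} + z_β) / d)².
z_{α} + z_β = 1.960 + 1.282 = 3.242.
n = 2 × (3.242 / 0.550)² = 2 × 5.895² = 2 × 34.75 = 69.5.
Round up to the next whole participant.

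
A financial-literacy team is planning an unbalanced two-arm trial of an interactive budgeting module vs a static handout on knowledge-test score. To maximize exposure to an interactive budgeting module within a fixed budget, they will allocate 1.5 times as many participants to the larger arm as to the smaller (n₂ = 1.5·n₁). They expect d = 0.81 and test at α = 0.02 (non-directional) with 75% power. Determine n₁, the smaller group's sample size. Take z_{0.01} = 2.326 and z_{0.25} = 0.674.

n₁ = 23

With allocation ratio k = n₂/n₁ = 1.5, Var(x̄₁−x̄₂) = σ²(1/n₁ + 1/(k·n₁)) = σ²·(k+1)/(k·n₁).
So n₁ = (1 + 1/k)·((z_{α/2} + z_β)/d)² = 1.667 × (3.000/0.81)².
n₁ = 1.667 × 13.72 = 22.9.
Round up: n₁ = 23, giving n₂ = ⌈1.5 × 23⌉ = ⌈34.5⌉ = 35.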